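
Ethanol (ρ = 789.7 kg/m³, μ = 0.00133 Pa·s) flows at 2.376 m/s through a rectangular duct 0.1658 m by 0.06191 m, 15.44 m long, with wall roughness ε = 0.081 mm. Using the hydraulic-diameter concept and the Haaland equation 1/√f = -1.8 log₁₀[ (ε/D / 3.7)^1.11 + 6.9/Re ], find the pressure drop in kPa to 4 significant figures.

ΔP ≈ 8.075 kPa

Hydraulic diameter D_h = 4A/P = 4·(0.1658·0.06191)/(2·(0.1658+0.06191)) = 0.04106/0.4554 = 0.09016 m.
Re = ρVD_h/μ = 789.7·2.376·0.09016/0.00133 = 1.272e+05.
ε/D_h = 8.1e-05/0.09016 = 0.000898; Haaland gives 1/√f = -1.8 log₁₀[9.72e-05+5.42e-05] = 6.876, so f = 0.02115.
ΔP = f(L/D_h)(ρV²/2) = 0.02115·15.44/0.09016·2229 = 8075 Pa.
ΔP = 8.075 kPa.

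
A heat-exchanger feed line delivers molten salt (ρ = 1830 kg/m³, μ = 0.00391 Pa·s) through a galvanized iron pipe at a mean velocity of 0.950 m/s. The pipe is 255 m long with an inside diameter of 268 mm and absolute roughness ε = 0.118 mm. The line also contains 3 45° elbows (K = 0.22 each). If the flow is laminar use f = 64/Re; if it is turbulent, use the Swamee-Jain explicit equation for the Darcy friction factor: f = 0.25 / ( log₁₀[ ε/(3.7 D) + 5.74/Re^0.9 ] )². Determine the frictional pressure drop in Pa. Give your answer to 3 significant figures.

Reynolds number Re = ρVD/μ = 1830 · 0.95 · 0.268 / 0.00391 = 1.192e+05.
Re > 4000 → turbulent. Relative roughness ε/D = 0.000118/0.268 = 0.00044. Swamee-Jain: f = 0.25/(log₁₀[0.00044/3.7 + 5.74/1.192e+05^0.9])² = 0.25/(log₁₀[0.000119 + 0.000155])² = 0.25/(-3.562)² = 0.0197.
Total minor-loss coefficient ΣK = 3·0.22 = 0.66.
ΔP = [f·L/D + ΣK]·(ρV²/2) = [0.0197·255/0.268 + 0.66]·(1830·0.95²/2) = [18.75 + 0.66]·825.8 = 1.603e+04 Pa.

ΔP ≈ 16000 Pa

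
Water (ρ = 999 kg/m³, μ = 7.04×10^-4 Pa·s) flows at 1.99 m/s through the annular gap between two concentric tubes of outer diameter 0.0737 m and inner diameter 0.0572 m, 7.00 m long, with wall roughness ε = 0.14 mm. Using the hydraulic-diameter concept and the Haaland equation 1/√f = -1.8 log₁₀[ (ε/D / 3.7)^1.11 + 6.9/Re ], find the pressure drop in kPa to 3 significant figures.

Hydraulic diameter D_h = 4A/P = D_o - D_i = 0.0737 - 0.0572 = 0.0165 m.
Re = ρVD_h/μ = 999·1.99·0.0165/0.000704 = 4.659e+04.
ε/D_h = 0.00014/0.0165 = 0.00848; Haaland gives 1/√f = -1.8 log₁₀[0.00118+0.000148] = 5.181, so f = 0.03725.
ΔP = f(L/D_h)(ρV²/2) = 0.03725·7/0.0165·1978 = 3.126e+04 Pa.
ΔP = 31.3 kPa.

ΔP ≈ 31.3 kPa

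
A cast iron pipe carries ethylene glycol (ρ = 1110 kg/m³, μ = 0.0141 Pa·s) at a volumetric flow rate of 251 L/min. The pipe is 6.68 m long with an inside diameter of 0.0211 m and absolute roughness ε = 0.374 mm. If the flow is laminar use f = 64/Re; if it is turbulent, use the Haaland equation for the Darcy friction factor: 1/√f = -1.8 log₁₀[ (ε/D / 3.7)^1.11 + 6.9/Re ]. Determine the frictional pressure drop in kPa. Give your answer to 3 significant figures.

Q = 251 L/min = 251/60000 = 0.004183 m³/s.
Cross-sectional area A = πD²/4 = π(0.0211)²/4 = 0.0003497 m²; mean velocity V = Q/A = 0.004183/0.0003497 = 11.96 m/s.
Reynolds number Re = ρVD/μ = 1110 · 11.96 · 0.0211 / 0.0141 = 1.987e+04.
Re > 4000 → turbulent. Relative roughness ε/D = 0.000374/0.0211 = 0.0177. Haaland: 1/√f = -1.8 log₁₀[(0.0177/3.7)^1.11 + 6.9/1.987e+04] = -1.8 log₁₀[0.00266 + 0.000347] = 4.539, so f = 0.04854.
Darcy-Weisbach: ΔP = f(L/D)(ρV²/2) = 0.04854·(6.68/0.0211)·(1110·11.96²/2) = 0.04854·316.6·7.944e+04 = 1.221e+06 Pa.
ΔP = 1.221e+06 Pa = 1220 kPa.

ΔP ≈ 1220 kPa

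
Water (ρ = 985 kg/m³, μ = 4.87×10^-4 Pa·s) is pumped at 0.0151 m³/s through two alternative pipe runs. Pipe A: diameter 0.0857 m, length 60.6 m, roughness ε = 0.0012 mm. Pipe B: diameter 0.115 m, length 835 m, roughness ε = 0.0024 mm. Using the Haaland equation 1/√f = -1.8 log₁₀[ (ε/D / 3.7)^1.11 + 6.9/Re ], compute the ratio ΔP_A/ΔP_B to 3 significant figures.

Pipe A: V = Q/A = 0.0151/0.005768 = 2.618 m/s; Re = 4.537e+05; ε/D = 1.4e-05; Haaland → f = 0.01344; ΔP_A = f(L/D)(ρV²/2) = 3.208e+04 Pa.
Pipe B: V = Q/A = 0.0151/0.01039 = 1.454 m/s; Re = 3.381e+05; ε/D = 2.09e-05; Haaland → f = 0.01422; ΔP_B = f(L/D)(ρV²/2) = 1.074e+05 Pa.
ΔP_A/ΔP_B = 3.208e+04/1.074e+05 = 0.299.

ΔP_A/ΔP_B ≈ 0.299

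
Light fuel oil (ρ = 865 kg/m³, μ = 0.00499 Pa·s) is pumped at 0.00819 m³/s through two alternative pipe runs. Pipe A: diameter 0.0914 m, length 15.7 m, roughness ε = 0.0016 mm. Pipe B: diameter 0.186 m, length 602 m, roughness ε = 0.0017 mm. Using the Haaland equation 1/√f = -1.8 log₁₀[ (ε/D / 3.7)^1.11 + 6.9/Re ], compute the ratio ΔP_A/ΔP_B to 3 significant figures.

Pipe A: V = Q/A = 0.00819/0.006561 = 1.248 m/s; Re = 1.978e+04; ε/D = 1.75e-05; Haaland → f = 0.02584; ΔP_A = f(L/D)(ρV²/2) = 2992 Pa.
Pipe B: V = Q/A = 0.00819/0.02717 = 0.3014 m/s; Re = 9718; ε/D = 9.14e-06; Haaland → f = 0.03114; ΔP_B = f(L/D)(ρV²/2) = 3960 Pa.
ΔP_A/ΔP_B = 2992/3960 = 0.755.

ΔP_A/ΔP_B ≈ 0.755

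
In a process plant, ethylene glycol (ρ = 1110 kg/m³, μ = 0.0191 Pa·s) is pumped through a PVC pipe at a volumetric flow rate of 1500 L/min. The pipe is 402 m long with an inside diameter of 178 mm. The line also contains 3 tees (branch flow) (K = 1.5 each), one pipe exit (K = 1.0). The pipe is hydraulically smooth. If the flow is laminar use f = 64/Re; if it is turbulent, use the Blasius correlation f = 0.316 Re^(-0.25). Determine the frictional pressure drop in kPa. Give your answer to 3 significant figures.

ΔP ≈ 42.7 kPa

Q = 1500 L/min = 1500/60000 = 0.025 m³/s.
Cross-sectional area A = πD²/4 = π(0.178)²/4 = 0.02488 m²; mean velocity V = Q/A = 0.025/0.02488 = 1.005 m/s.
Reynolds number Re = ρVD/μ = 1110 · 1.005 · 0.178 / 0.0191 = 1.039e+04.
Re > 4000 → turbulent. Smooth-pipe (Blasius): f = 0.316 Re^(-0.25) = 0.316/(1.039e+04)^0.25 = 0.0313.
Total minor-loss coefficient ΣK = 3·1.5 + 1·1 = 5.5.
ΔP = [f·L/D + ΣK]·(ρV²/2) = [0.0313·402/0.178 + 5.5]·(1110·1.005²/2) = [70.68 + 5.5]·560.2 = 4.267e+04 Pa.
ΔP = 4.267e+04 Pa = 42.7 kPa.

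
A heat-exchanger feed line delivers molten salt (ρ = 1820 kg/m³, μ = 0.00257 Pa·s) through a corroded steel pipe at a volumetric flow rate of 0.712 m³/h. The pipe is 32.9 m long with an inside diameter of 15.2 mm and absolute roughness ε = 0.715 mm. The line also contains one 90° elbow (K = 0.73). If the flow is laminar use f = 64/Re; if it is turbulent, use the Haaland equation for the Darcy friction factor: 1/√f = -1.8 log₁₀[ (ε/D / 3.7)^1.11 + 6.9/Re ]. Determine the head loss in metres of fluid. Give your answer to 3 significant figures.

h_f ≈ 9.46 m

Q = 0.712 m³/h = 0.712/3600 = 0.0001978 m³/s.
Cross-sectional area A = πD²/4 = π(0.0152)²/4 = 0.0001815 m²; mean velocity V = Q/A = 0.0001978/0.0001815 = 1.09 m/s.
Reynolds number Re = ρVD/μ = 1820 · 1.09 · 0.0152 / 0.00257 = 1.173e+04.
Re > 4000 → turbulent. Relative roughness ε/D = 0.000715/0.0152 = 0.047. Haaland: 1/√f = -1.8 log₁₀[(0.047/3.7)^1.11 + 6.9/1.173e+04] = -1.8 log₁₀[0.00787 + 0.000588] = 3.731, so f = 0.07182.
Total minor-loss coefficient ΣK = 1·0.73 = 0.73.
ΔP = [f·L/D + ΣK]·(ρV²/2) = [0.07182·32.9/0.0152 + 0.73]·(1820·1.09²/2) = [155.5 + 0.73]·1081 = 1.689e+05 Pa.
Head loss h_f = ΔP/(ρg) = 1.689e+05/(1820·9.81) = 9.46 m.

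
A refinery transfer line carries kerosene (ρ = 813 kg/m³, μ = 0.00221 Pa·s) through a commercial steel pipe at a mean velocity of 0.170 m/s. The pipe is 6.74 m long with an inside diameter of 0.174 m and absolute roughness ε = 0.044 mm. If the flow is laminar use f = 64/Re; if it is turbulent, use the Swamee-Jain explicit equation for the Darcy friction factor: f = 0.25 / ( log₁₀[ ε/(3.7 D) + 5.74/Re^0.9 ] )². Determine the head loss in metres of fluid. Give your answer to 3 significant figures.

h_f ≈ 0.00175 m

Reynolds number Re = ρVD/μ = 813 · 0.17 · 0.174 / 0.00221 = 1.088e+04.
Re > 4000 → turbulent. Relative roughness ε/D = 4.4e-05/0.174 = 0.000253. Swamee-Jain: f = 0.25/(log₁₀[0.000253/3.7 + 5.74/1.088e+04^0.9])² = 0.25/(log₁₀[6.83e-05 + 0.00134])² = 0.25/(-2.852)² = 0.03073.
Darcy-Weisbach: ΔP = f(L/D)(ρV²/2) = 0.03073·(6.74/0.174)·(813·0.17²/2) = 0.03073·38.74·11.75 = 13.98 Pa.
Head loss h_f = ΔP/(ρg) = 13.98/(813·9.81) = 0.00175 m.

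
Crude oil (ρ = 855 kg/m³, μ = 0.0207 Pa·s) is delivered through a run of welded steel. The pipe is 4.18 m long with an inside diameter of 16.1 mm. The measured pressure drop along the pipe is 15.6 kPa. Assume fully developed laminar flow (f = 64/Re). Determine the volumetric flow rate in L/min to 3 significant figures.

For laminar flow, f = 64/Re with Re = ρVD/μ, so Darcy-Weisbach reduces to ΔP = 32μLV/D². Solving for V: V = ΔP·D²/(32μL) = 1.56e+04·(0.0161)²/(32·0.0207·4.18) = 1.46 m/s.
Check: Re = ρVD/μ = 855·1.46·0.0161/0.0207 = 971.2 < 2300, so the laminar assumption holds.
Q = V·A = 1.46·(π/4·0.0161²) = 0.0002973 m³/s = 17.8 L/min.

Q ≈ 17.8 L/min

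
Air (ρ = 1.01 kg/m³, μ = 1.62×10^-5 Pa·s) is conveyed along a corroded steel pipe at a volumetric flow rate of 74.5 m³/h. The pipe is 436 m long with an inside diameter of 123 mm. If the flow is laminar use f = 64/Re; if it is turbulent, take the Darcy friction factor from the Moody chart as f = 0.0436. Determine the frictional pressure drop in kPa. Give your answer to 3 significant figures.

ΔP ≈ 0.237 kPa

Q = 74.5 m³/h = 74.5/3600 = 0.02069 m³/s.
Cross-sectional area A = πD²/4 = π(0.123)²/4 = 0.01188 m²; mean velocity V = Q/A = 0.02069/0.01188 = 1.742 m/s.
Reynolds number Re = ρVD/μ = 1.01 · 1.742 · 0.123 / 1.62e-05 = 1.336e+04.
Re > 4000 → turbulent; use the Moody-chart value f = 0.0436.
Darcy-Weisbach: ΔP = f(L/D)(ρV²/2) = 0.0436·(436/0.123)·(1.01·1.742²/2) = 0.0436·3545·1.532 = 236.7 Pa.
ΔP = 236.7 Pa = 0.237 kPa.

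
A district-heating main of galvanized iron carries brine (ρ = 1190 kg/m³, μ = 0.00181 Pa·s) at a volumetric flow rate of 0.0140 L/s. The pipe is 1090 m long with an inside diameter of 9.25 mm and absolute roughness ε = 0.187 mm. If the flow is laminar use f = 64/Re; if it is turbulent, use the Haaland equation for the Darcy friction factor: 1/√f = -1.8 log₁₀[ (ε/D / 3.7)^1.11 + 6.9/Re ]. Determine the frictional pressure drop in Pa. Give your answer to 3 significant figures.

ΔP ≈ 154000 Pa

Q = 0.0140 L/s = 0.0140/1000 = 1.4e-05 m³/s.
Cross-sectional area A = πD²/4 = π(0.00925)²/4 = 6.72e-05 m²; mean velocity V = Q/A = 1.4e-05/6.72e-05 = 0.2083 m/s.
Reynolds number Re = ρVD/μ = 1190 · 0.2083 · 0.00925 / 0.00181 = 1267.
Re < 2300 → laminar flow, so f = 64/Re = 64/1267 = 0.05051 (the turbulent correlation is not needed).
Darcy-Weisbach: ΔP = f(L/D)(ρV²/2) = 0.05051·(1090/0.00925)·(1190·0.2083²/2) = 0.05051·1.178e+05·25.82 = 1.537e+05 Pa.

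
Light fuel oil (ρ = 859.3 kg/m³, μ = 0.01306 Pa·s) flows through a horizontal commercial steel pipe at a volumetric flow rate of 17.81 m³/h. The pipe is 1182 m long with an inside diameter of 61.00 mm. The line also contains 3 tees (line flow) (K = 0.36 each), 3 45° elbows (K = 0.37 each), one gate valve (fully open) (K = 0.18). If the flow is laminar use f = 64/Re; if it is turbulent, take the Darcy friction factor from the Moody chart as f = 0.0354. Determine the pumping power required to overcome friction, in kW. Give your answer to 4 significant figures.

P ≈ 4.193 kW

Q = 17.81 m³/h = 17.81/3600 = 0.004947 m³/s.
Cross-sectional area A = πD²/4 = π(0.061)²/4 = 0.002922 m²; mean velocity V = Q/A = 0.004947/0.002922 = 1.693 m/s.
Reynolds number Re = ρVD/μ = 859.3 · 1.693 · 0.061 / 0.0131 = 6794.
Re > 4000 → turbulent; use the Moody-chart value f = 0.0354.
Total minor-loss coefficient ΣK = 3·0.36 + 3·0.37 + 1·0.18 = 2.37.
ΔP = [f·L/D + ΣK]·(ρV²/2) = [0.0354·1182/0.061 + 2.37]·(859.3·1.693²/2) = [685.9 + 2.37]·1231 = 8.475e+05 Pa.
Pumping power P = QΔP = 0.004947·8.475e+05 = 4192.7 W = 4.193 kW.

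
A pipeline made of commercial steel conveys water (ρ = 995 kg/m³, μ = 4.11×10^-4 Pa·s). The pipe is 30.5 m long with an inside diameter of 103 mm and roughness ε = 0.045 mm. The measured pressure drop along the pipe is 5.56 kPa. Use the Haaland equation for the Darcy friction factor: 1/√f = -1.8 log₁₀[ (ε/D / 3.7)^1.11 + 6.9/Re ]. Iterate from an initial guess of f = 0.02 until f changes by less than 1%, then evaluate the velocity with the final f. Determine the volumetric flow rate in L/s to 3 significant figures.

Q ≈ 12.2 L/s

Rearranging Darcy-Weisbach: V = √(2·ΔP·D/(f·L·ρ)). With ε/D = 4.5e-05/0.103 = 0.000437, iterate starting from f = 0.02:
  f = 0.02 → V = √(2·5560·0.103/(0.02·30.5·995)) = 1.374 m/s; Re = ρVD/μ = 3.425e+05; f → 0.01754
  f = 0.01754 → V = 1.467 m/s; Re = 3.658e+05; f → 0.01746
Converged (Δf/f < 1%). With the final f = 0.01746: V = √(2·5560·0.103/(0.01746·30.5·995)) = 1.47 m/s.
Q = V·A = 1.47·(π/4·0.103²) = 0.01225 m³/s = 12.2 L/s.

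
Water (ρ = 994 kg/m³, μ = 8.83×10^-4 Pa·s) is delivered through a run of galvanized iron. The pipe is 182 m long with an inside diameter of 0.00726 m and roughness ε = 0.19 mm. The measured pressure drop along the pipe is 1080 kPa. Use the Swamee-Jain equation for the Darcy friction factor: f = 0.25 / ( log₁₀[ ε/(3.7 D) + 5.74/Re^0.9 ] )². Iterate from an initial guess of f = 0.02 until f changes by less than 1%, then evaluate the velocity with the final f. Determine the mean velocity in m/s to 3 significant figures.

Rearranging Darcy-Weisbach: V = √(2·ΔP·D/(f·L·ρ)). With ε/D = 0.00019/0.00726 = 0.0262, iterate starting from f = 0.02:
  f = 0.02 → V = √(2·1.08e+06·0.00726/(0.02·182·994)) = 2.082 m/s; Re = ρVD/μ = 1.701e+04; f → 0.05676
  f = 0.05676 → V = 1.236 m/s; Re = 1.01e+04; f → 0.05832
  f = 0.05832 → V = 1.219 m/s; Re = 9964; f → 0.05837
Converged (Δf/f < 1%). With the final f = 0.05837: V = √(2·1.08e+06·0.00726/(0.05837·182·994)) = 1.219 m/s.

V ≈ 1.22 m/s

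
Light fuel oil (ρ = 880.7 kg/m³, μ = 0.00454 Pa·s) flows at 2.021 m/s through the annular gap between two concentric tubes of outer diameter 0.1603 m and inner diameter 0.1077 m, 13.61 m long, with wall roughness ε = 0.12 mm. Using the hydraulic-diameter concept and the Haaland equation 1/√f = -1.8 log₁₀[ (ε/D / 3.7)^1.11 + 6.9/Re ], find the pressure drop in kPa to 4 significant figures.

Hydraulic diameter D_h = 4A/P = D_o - D_i = 0.1603 - 0.1077 = 0.0526 m.
Re = ρVD_h/μ = 880.7·2.021·0.0526/0.00454 = 2.062e+04.
ε/D_h = 0.00012/0.0526 = 0.00228; Haaland gives 1/√f = -1.8 log₁₀[0.000273+0.000335] = 5.789, so f = 0.02984.
ΔP = f(L/D_h)(ρV²/2) = 0.02984·13.61/0.0526·1799 = 1.389e+04 Pa.
ΔP = 13.89 kPa.

ΔP ≈ 13.89 kPa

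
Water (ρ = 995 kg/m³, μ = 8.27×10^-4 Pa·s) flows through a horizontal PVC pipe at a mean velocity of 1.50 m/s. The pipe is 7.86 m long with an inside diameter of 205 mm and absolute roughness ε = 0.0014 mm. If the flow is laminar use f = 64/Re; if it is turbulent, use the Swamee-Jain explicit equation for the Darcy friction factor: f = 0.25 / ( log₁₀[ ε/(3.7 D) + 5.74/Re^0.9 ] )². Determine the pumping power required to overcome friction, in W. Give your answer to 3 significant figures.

Reynolds number Re = ρVD/μ = 995 · 1.5 · 0.205 / 0.000827 = 3.7e+05.
Re > 4000 → turbulent. Relative roughness ε/D = 1.4e-06/0.205 = 6.83e-06. Swamee-Jain: f = 0.25/(log₁₀[6.83e-06/3.7 + 5.74/3.7e+05^0.9])² = 0.25/(log₁₀[1.85e-06 + 5.59e-05])² = 0.25/(-4.238)² = 0.01392.
Darcy-Weisbach: ΔP = f(L/D)(ρV²/2) = 0.01392·(7.86/0.205)·(995·1.5²/2) = 0.01392·38.34·1119 = 597.3 Pa.
Q = V·A = 1.5·0.03301 = 0.04951 m³/s.
Pumping power P = QΔP = 0.04951·597.3 = 29.57 W = 29.6 W.

P ≈ 29.6 W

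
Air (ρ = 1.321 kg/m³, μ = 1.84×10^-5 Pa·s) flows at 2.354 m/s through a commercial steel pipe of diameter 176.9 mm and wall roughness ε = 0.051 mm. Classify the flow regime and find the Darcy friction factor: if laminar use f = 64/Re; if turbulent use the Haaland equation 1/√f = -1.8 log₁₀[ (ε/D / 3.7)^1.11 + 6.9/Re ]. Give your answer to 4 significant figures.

f ≈ 0.02398

Re = ρVD/μ = 1.321·2.354·0.1769/1.84e-05 = 2.99e+04.
Re > 4000 → turbulent. ε/D = 5.1e-05/0.1769 = 0.000288; Haaland: 1/√f = -1.8 log₁₀[2.75e-05 + 0.000231] = 6.458, so f = 0.02398.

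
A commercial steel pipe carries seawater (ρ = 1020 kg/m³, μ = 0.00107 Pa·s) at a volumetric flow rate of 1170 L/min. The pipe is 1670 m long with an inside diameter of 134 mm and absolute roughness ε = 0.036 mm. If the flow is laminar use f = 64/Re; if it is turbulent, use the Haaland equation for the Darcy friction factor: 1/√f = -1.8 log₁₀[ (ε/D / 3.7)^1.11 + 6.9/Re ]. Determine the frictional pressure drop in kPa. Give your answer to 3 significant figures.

ΔP ≈ 214 kPa

Q = 1170 L/min = 1170/60000 = 0.0195 m³/s.
Cross-sectional area A = πD²/4 = π(0.134)²/4 = 0.0141 m²; mean velocity V = Q/A = 0.0195/0.0141 = 1.383 m/s.
Reynolds number Re = ρVD/μ = 1020 · 1.383 · 0.134 / 0.00107 = 1.766e+05.
Re > 4000 → turbulent. Relative roughness ε/D = 3.6e-05/0.134 = 0.000269. Haaland: 1/√f = -1.8 log₁₀[(0.000269/3.7)^1.11 + 6.9/1.766e+05] = -1.8 log₁₀[2.55e-05 + 3.91e-05] = 7.543, so f = 0.01758.
Darcy-Weisbach: ΔP = f(L/D)(ρV²/2) = 0.01758·(1670/0.134)·(1020·1.383²/2) = 0.01758·1.246e+04·975.1 = 2.136e+05 Pa.
ΔP = 2.136e+05 Pa = 214 kPa.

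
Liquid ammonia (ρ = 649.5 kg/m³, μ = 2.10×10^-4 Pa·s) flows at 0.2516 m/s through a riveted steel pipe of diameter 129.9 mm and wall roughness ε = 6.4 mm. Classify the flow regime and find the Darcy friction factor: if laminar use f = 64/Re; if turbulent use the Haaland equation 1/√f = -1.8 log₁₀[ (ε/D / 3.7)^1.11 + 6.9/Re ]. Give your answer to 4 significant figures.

Re = ρVD/μ = 649.5·0.2516·0.1299/0.00021 = 1.011e+05.
Re > 4000 → turbulent. ε/D = 0.0064/0.1299 = 0.0493; Haaland: 1/√f = -1.8 log₁₀[0.00828 + 6.83e-05] = 3.741, so f = 0.07145.

f ≈ 0.07145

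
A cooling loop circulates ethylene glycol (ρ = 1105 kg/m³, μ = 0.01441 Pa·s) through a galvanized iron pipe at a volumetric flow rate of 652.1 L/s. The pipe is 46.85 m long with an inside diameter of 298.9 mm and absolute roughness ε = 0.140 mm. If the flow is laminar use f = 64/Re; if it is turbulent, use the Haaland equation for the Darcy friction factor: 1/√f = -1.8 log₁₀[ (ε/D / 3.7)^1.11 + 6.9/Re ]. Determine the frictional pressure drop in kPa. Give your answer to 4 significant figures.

Q = 652.1 L/s = 652.1/1000 = 0.6521 m³/s.
Cross-sectional area A = πD²/4 = π(0.2989)²/4 = 0.07017 m²; mean velocity V = Q/A = 0.6521/0.07017 = 9.293 m/s.
Reynolds number Re = ρVD/μ = 1105 · 9.293 · 0.2989 / 0.0144 = 2.13e+05.
Re > 4000 → turbulent. Relative roughness ε/D = 0.00014/0.2989 = 0.000468. Haaland: 1/√f = -1.8 log₁₀[(0.000468/3.7)^1.11 + 6.9/2.13e+05] = -1.8 log₁₀[4.72e-05 + 3.24e-05] = 7.379, so f = 0.01837.
Darcy-Weisbach: ΔP = f(L/D)(ρV²/2) = 0.01837·(46.85/0.2989)·(1105·9.293²/2) = 0.01837·156.7·4.772e+04 = 1.374e+05 Pa.
ΔP = 1.374e+05 Pa = 137.4 kPa.

ΔP ≈ 137.4 kPa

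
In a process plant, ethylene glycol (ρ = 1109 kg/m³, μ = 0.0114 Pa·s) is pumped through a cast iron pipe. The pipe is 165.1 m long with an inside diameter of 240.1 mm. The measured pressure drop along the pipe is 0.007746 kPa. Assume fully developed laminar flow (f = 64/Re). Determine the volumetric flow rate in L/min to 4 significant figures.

Q ≈ 20.14 L/min

For laminar flow, f = 64/Re with Re = ρVD/μ, so Darcy-Weisbach reduces to ΔP = 32μLV/D². Solving for V: V = ΔP·D²/(32μL) = 7.746·(0.2401)²/(32·0.0114·165.1) = 0.007414 m/s.
Check: Re = ρVD/μ = 1109·0.007414·0.2401/0.0114 = 173.2 < 2300, so the laminar assumption holds.
Q = V·A = 0.007414·(π/4·0.2401²) = 0.0003357 m³/s = 20.14 L/min.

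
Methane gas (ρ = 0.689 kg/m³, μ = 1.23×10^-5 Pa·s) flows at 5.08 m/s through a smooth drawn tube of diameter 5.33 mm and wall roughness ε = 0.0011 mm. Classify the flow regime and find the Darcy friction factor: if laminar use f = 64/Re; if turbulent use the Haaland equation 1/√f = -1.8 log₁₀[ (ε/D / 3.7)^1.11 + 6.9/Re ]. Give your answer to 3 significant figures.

Re = ρVD/μ = 0.689·5.08·0.00533/1.23e-05 = 1517.
Re < 2300 → laminar, so f = 64/Re = 0.0422 (roughness is irrelevant in laminar flow).

f ≈ 0.0422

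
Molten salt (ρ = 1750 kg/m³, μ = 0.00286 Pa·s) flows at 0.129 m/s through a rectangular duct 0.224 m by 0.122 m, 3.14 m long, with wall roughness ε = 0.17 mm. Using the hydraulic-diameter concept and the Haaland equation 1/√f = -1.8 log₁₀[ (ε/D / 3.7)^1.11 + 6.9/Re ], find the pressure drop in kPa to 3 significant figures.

ΔP ≈ 0.00888 kPa

Hydraulic diameter D_h = 4A/P = 4·(0.224·0.122)/(2·(0.224+0.122)) = 0.1093/0.692 = 0.158 m.
Re = ρVD_h/μ = 1750·0.129·0.158/0.00286 = 1.247e+04.
ε/D_h = 0.00017/0.158 = 0.00108; Haaland gives 1/√f = -1.8 log₁₀[0.000119+0.000553] = 5.711, so f = 0.03066.
ΔP = f(L/D_h)(ρV²/2) = 0.03066·3.14/0.158·14.56 = 8.876 Pa.
ΔP = 0.00888 kPa.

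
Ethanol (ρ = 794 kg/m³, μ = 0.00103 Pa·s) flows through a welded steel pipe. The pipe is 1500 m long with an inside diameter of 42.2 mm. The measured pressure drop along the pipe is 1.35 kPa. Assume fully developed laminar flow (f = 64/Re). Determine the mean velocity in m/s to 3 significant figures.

V ≈ 0.0486 m/s

For laminar flow, f = 64/Re with Re = ρVD/μ, so Darcy-Weisbach reduces to ΔP = 32μLV/D². Solving for V: V = ΔP·D²/(32μL) = 1350·(0.0422)²/(32·0.00103·1500) = 0.04863 m/s.
Check: Re = ρVD/μ = 794·0.04863·0.0422/0.00103 = 1582 < 2300, so the laminar assumption holds.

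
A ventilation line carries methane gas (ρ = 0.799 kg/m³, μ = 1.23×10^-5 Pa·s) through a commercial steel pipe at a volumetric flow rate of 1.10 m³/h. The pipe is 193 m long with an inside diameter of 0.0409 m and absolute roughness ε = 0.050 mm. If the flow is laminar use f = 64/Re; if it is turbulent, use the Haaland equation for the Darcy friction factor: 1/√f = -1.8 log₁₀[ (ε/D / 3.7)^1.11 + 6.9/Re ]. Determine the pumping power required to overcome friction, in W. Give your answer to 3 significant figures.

Q = 1.10 m³/h = 1.10/3600 = 0.0003056 m³/s.
Cross-sectional area A = πD²/4 = π(0.0409)²/4 = 0.001314 m²; mean velocity V = Q/A = 0.0003056/0.001314 = 0.2326 m/s.
Reynolds number Re = ρVD/μ = 0.799 · 0.2326 · 0.0409 / 1.23e-05 = 617.9.
Re < 2300 → laminar flow, so f = 64/Re = 64/617.9 = 0.1036 (the turbulent correlation is not needed).
Darcy-Weisbach: ΔP = f(L/D)(ρV²/2) = 0.1036·(193/0.0409)·(0.799·0.2326²/2) = 0.1036·4719·0.02161 = 10.56 Pa.
Pumping power P = QΔP = 0.0003056·10.56 = 0.003227 W = 0.00323 W.

P ≈ 0.00323 W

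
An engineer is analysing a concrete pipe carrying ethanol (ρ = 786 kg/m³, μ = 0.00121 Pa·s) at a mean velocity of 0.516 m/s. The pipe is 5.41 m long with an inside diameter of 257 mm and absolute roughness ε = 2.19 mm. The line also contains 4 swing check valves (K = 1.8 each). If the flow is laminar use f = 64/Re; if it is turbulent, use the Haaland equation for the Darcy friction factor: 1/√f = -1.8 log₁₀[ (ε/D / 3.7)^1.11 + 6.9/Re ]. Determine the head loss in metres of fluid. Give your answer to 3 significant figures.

h_f ≈ 0.108 m

Reynolds number Re = ρVD/μ = 786 · 0.516 · 0.257 / 0.00121 = 8.614e+04.
Re > 4000 → turbulent. Relative roughness ε/D = 0.00219/0.257 = 0.00852. Haaland: 1/√f = -1.8 log₁₀[(0.00852/3.7)^1.11 + 6.9/8.614e+04] = -1.8 log₁₀[0.00118 + 8.01e-05] = 5.219, so f = 0.03672.
Total minor-loss coefficient ΣK = 4·1.8 = 7.2.
ΔP = [f·L/D + ΣK]·(ρV²/2) = [0.03672·5.41/0.257 + 7.2]·(786·0.516²/2) = [0.7729 + 7.2]·104.6 = 834.3 Pa.
Head loss h_f = ΔP/(ρg) = 834.3/(786·9.81) = 0.108 m.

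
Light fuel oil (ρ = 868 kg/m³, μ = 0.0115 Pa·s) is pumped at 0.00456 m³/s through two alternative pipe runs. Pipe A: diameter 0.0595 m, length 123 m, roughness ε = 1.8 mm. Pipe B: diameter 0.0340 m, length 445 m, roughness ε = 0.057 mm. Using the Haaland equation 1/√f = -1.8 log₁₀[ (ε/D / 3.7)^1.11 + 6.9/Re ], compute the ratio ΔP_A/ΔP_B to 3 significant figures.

Pipe A: V = Q/A = 0.00456/0.002781 = 1.64 m/s; Re = 7365; ε/D = 0.0303; Haaland → f = 0.06152; ΔP_A = f(L/D)(ρV²/2) = 1.484e+05 Pa.
Pipe B: V = Q/A = 0.00456/0.0009079 = 5.022 m/s; Re = 1.289e+04; ε/D = 0.00168; Haaland → f = 0.03137; ΔP_B = f(L/D)(ρV²/2) = 4.494e+06 Pa.
ΔP_A/ΔP_B = 1.484e+05/4.494e+06 = 0.0330.

ΔP_A/ΔP_B ≈ 0.0330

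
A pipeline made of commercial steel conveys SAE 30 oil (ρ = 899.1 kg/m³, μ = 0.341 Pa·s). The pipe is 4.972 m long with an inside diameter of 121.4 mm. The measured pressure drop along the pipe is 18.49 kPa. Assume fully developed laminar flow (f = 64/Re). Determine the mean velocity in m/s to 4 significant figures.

For laminar flow, f = 64/Re with Re = ρVD/μ, so Darcy-Weisbach reduces to ΔP = 32μLV/D². Solving for V: V = ΔP·D²/(32μL) = 1.849e+04·(0.1214)²/(32·0.341·4.972) = 5.023 m/s.
Check: Re = ρVD/μ = 899.1·5.023·0.1214/0.341 = 1608 < 2300, so the laminar assumption holds.

V ≈ 5.023 m/s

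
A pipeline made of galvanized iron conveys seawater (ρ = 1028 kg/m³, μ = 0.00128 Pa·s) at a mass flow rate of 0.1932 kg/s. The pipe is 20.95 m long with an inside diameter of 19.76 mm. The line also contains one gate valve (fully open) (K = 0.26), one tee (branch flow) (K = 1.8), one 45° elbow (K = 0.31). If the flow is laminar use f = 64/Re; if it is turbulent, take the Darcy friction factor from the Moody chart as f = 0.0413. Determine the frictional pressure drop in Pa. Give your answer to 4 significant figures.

A = πD²/4 = π(0.01976)²/4 = 0.0003067 m²; mean velocity V = ṁ/(ρA) = 0.1932/(1028 · 0.0003067) = 0.6128 m/s.
Reynolds number Re = ρVD/μ = 1028 · 0.6128 · 0.01976 / 0.00128 = 9726.
Re > 4000 → turbulent; use the Moody-chart value f = 0.0413.
Total minor-loss coefficient ΣK = 1·0.26 + 1·1.8 + 1·0.31 = 2.37.
ΔP = [f·L/D + ΣK]·(ρV²/2) = [0.0413·20.95/0.01976 + 2.37]·(1028·0.6128²/2) = [43.79 + 2.37]·193 = 8911 Pa.

ΔP ≈ 8911 Pa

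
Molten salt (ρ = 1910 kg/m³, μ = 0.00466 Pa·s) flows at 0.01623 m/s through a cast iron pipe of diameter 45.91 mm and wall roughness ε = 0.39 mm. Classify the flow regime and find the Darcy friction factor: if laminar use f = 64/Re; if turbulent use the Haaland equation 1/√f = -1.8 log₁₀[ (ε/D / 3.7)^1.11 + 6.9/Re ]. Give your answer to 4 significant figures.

Re = ρVD/μ = 1910·0.01623·0.04591/0.00466 = 305.4.
Re < 2300 → laminar, so f = 64/Re = 0.2096 (roughness is irrelevant in laminar flow).

f ≈ 0.2096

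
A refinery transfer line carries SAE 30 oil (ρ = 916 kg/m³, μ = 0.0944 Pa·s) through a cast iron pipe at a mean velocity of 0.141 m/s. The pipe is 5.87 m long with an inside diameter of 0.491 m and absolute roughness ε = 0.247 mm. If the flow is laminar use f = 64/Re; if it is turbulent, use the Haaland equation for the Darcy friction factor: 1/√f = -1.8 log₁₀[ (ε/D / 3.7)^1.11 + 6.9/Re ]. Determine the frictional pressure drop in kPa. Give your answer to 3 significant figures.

Reynolds number Re = ρVD/μ = 916 · 0.141 · 0.491 / 0.0944 = 671.8.
Re < 2300 → laminar flow, so f = 64/Re = 64/671.8 = 0.09527 (the turbulent correlation is not needed).
Darcy-Weisbach: ΔP = f(L/D)(ρV²/2) = 0.09527·(5.87/0.491)·(916·0.141²/2) = 0.09527·11.96·9.105 = 10.37 Pa.
ΔP = 10.37 Pa = 0.0104 kPa.

ΔP ≈ 0.0104 kPa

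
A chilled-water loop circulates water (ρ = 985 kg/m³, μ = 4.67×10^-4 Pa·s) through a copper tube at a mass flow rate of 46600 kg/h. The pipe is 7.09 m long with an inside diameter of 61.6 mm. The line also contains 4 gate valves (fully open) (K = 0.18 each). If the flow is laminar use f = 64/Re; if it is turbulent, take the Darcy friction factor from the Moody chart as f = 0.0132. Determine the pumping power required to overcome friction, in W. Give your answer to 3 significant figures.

ṁ = 46600 kg/h = 46600/3600 = 12.94 kg/s.
A = πD²/4 = π(0.0616)²/4 = 0.00298 m²; mean velocity V = ṁ/(ρA) = 12.94/(985 · 0.00298) = 4.41 m/s.
Reynolds number Re = ρVD/μ = 985 · 4.41 · 0.0616 / 0.000467 = 5.729e+05.
Re > 4000 → turbulent; use the Moody-chart value f = 0.0132.
Total minor-loss coefficient ΣK = 4·0.18 = 0.72.
ΔP = [f·L/D + ΣK]·(ρV²/2) = [0.0132·7.09/0.0616 + 0.72]·(985·4.41²/2) = [1.519 + 0.72]·9576 = 2.144e+04 Pa.
Q = ṁ/ρ = 12.94/985 = 0.01314 m³/s.
Pumping power P = QΔP = 0.01314·2.144e+04 = 281.8 W = 282 W.

P ≈ 282 W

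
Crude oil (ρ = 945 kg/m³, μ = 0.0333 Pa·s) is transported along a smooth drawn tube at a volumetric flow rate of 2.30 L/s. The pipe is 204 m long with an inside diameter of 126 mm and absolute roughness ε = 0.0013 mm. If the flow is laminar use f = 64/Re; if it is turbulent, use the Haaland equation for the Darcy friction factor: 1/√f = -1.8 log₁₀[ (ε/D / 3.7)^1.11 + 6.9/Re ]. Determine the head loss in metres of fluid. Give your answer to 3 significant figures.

h_f ≈ 0.272 m

Q = 2.30 L/s = 2.30/1000 = 0.0023 m³/s.
Cross-sectional area A = πD²/4 = π(0.126)²/4 = 0.01247 m²; mean velocity V = Q/A = 0.0023/0.01247 = 0.1845 m/s.
Reynolds number Re = ρVD/μ = 945 · 0.1845 · 0.126 / 0.0333 = 659.6.
Re < 2300 → laminar flow, so f = 64/Re = 64/659.6 = 0.09703 (the turbulent correlation is not needed).
Darcy-Weisbach: ΔP = f(L/D)(ρV²/2) = 0.09703·(204/0.126)·(945·0.1845²/2) = 0.09703·1619·16.08 = 2526 Pa.
Head loss h_f = ΔP/(ρg) = 2526/(945·9.81) = 0.272 m.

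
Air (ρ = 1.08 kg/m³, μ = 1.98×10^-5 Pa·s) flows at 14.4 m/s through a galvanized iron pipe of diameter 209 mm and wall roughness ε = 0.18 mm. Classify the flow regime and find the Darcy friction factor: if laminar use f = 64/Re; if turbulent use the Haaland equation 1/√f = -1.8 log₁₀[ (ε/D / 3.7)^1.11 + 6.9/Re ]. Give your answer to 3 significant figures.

f ≈ 0.0206

Re = ρVD/μ = 1.08·14.4·0.209/1.98e-05 = 1.642e+05.
Re > 4000 → turbulent. ε/D = 0.00018/0.209 = 0.000861; Haaland: 1/√f = -1.8 log₁₀[9.27e-05 + 4.2e-05] = 6.967, so f = 0.0206.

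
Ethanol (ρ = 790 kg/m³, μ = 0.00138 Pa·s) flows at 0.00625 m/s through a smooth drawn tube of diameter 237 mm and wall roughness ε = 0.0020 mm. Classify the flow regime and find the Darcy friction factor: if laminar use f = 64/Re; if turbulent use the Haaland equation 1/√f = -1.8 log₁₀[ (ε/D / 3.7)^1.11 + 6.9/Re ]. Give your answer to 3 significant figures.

f ≈ 0.0755

Re = ρVD/μ = 790·0.00625·0.237/0.00138 = 848.
Re < 2300 → laminar, so f = 64/Re = 0.07548 (roughness is irrelevant in laminar flow).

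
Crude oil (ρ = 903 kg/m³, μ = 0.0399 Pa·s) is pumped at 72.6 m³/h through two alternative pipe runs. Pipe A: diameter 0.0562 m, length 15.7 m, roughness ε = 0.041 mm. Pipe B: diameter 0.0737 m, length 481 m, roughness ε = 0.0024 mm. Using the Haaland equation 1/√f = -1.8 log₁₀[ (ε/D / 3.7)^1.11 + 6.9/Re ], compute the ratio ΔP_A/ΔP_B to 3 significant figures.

ΔP_A/ΔP_B ≈ 0.121

Pipe A: V = Q/A = 0.02017/0.002481 = 8.13 m/s; Re = 1.034e+04; ε/D = 0.00073; Haaland → f = 0.03154; ΔP_A = f(L/D)(ρV²/2) = 2.629e+05 Pa.
Pipe B: V = Q/A = 0.02017/0.004266 = 4.727 m/s; Re = 7885; ε/D = 3.26e-05; Haaland → f = 0.03303; ΔP_B = f(L/D)(ρV²/2) = 2.175e+06 Pa.
ΔP_A/ΔP_B = 2.629e+05/2.175e+06 = 0.121.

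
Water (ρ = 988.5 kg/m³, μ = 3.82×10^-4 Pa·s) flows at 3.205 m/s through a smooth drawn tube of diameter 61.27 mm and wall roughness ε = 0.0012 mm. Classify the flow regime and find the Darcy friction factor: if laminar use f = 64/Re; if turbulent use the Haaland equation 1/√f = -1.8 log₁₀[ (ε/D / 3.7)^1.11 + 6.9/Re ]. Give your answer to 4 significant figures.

Re = ρVD/μ = 988.5·3.205·0.06127/0.000382 = 5.081e+05.
Re > 4000 → turbulent. ε/D = 1.2e-06/0.06127 = 1.96e-05; Haaland: 1/√f = -1.8 log₁₀[1.39e-06 + 1.36e-05] = 8.685, so f = 0.01326.

f ≈ 0.01326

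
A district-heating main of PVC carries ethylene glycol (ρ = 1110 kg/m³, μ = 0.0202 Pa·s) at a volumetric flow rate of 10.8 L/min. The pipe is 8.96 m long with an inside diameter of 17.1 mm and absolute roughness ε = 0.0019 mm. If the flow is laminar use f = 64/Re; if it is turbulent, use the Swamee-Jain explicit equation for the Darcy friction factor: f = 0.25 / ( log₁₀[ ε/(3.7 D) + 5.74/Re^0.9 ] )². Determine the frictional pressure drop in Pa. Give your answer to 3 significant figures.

ΔP ≈ 15500 Pa

Q = 10.8 L/min = 10.8/60000 = 0.00018 m³/s.
Cross-sectional area A = πD²/4 = π(0.0171)²/4 = 0.0002297 m²; mean velocity V = Q/A = 0.00018/0.0002297 = 0.7838 m/s.
Reynolds number Re = ρVD/μ = 1110 · 0.7838 · 0.0171 / 0.0202 = 736.5.
Re < 2300 → laminar flow, so f = 64/Re = 64/736.5 = 0.0869 (the turbulent correlation is not needed).
Darcy-Weisbach: ΔP = f(L/D)(ρV²/2) = 0.0869·(8.96/0.0171)·(1110·0.7838²/2) = 0.0869·524·340.9 = 1.552e+04 Pa.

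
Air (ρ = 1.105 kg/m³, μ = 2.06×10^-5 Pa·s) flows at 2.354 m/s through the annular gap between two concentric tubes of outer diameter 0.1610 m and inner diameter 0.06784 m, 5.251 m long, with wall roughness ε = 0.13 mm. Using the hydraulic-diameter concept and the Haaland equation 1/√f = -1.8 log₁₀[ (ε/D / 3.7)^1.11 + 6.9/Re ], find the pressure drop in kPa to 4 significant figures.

Hydraulic diameter D_h = 4A/P = D_o - D_i = 0.161 - 0.06784 = 0.09316 m.
Re = ρVD_h/μ = 1.105·2.354·0.09316/2.06e-05 = 1.176e+04.
ε/D_h = 0.00013/0.09316 = 0.0014; Haaland gives 1/√f = -1.8 log₁₀[0.000158+0.000587] = 5.63, so f = 0.03155.
ΔP = f(L/D_h)(ρV²/2) = 0.03155·5.251/0.09316·3.062 = 5.444 Pa.
ΔP = 0.005444 kPa.

ΔP ≈ 0.005444 kPa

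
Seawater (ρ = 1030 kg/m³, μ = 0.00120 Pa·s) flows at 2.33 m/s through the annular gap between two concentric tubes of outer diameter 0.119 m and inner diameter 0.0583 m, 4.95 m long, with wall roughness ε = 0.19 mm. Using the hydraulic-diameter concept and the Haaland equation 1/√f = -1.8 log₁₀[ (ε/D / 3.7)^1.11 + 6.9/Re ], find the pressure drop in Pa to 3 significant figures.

Hydraulic diameter D_h = 4A/P = D_o - D_i = 0.119 - 0.0583 = 0.0607 m.
Re = ρVD_h/μ = 1030·2.33·0.0607/0.0012 = 1.214e+05.
ε/D_h = 0.00019/0.0607 = 0.00313; Haaland gives 1/√f = -1.8 log₁₀[0.000388+5.68e-05] = 6.032, so f = 0.02748.
ΔP = f(L/D_h)(ρV²/2) = 0.02748·4.95/0.0607·2796 = 6266 Pa.

ΔP ≈ 6270 Pa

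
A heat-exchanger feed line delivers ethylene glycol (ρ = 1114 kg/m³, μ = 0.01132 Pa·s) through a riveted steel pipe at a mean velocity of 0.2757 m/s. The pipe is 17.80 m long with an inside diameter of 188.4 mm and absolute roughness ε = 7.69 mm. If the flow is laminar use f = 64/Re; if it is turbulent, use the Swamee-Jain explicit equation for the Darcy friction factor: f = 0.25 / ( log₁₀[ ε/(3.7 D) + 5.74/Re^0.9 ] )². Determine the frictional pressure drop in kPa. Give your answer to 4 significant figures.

ΔP ≈ 0.2877 kPa

Reynolds number Re = ρVD/μ = 1114 · 0.2757 · 0.1884 / 0.0113 = 5112.
Re > 4000 → turbulent. Relative roughness ε/D = 0.00769/0.1884 = 0.0408. Swamee-Jain: f = 0.25/(log₁₀[0.0408/3.7 + 5.74/5112^0.9])² = 0.25/(log₁₀[0.011 + 0.00264])² = 0.25/(-1.864)² = 0.07193.
Darcy-Weisbach: ΔP = f(L/D)(ρV²/2) = 0.07193·(17.8/0.1884)·(1114·0.2757²/2) = 0.07193·94.48·42.34 = 287.7 Pa.
ΔP = 287.7 Pa = 0.2877 kPa.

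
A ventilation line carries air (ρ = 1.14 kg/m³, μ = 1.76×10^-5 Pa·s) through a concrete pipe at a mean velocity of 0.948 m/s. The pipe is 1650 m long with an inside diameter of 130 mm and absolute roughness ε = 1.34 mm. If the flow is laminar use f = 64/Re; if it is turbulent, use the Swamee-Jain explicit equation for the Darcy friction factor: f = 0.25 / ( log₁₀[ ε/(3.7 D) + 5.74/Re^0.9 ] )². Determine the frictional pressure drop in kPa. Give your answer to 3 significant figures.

Reynolds number Re = ρVD/μ = 1.14 · 0.948 · 0.13 / 1.76e-05 = 7983.
Re > 4000 → turbulent. Relative roughness ε/D = 0.00134/0.13 = 0.0103. Swamee-Jain: f = 0.25/(log₁₀[0.0103/3.7 + 5.74/7983^0.9])² = 0.25/(log₁₀[0.00279 + 0.00177])² = 0.25/(-2.342)² = 0.04559.
Darcy-Weisbach: ΔP = f(L/D)(ρV²/2) = 0.04559·(1650/0.13)·(1.14·0.948²/2) = 0.04559·1.269e+04·0.5123 = 296.4 Pa.
ΔP = 296.4 Pa = 0.296 kPa.

ΔP ≈ 0.296 kPa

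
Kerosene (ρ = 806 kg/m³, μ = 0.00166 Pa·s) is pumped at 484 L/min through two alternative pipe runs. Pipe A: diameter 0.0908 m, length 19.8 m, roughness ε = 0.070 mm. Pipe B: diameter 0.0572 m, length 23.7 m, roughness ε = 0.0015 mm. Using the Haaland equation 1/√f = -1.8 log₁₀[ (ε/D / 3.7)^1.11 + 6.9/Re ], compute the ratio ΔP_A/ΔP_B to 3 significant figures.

Pipe A: V = Q/A = 0.008067/0.006475 = 1.246 m/s; Re = 5.492e+04; ε/D = 0.000771; Haaland → f = 0.02276; ΔP_A = f(L/D)(ρV²/2) = 3104 Pa.
Pipe B: V = Q/A = 0.008067/0.00257 = 3.139 m/s; Re = 8.718e+04; ε/D = 2.62e-05; Haaland → f = 0.01844; ΔP_B = f(L/D)(ρV²/2) = 3.034e+04 Pa.
ΔP_A/ΔP_B = 3104/3.034e+04 = 0.102.

ΔP_A/ΔP_B ≈ 0.102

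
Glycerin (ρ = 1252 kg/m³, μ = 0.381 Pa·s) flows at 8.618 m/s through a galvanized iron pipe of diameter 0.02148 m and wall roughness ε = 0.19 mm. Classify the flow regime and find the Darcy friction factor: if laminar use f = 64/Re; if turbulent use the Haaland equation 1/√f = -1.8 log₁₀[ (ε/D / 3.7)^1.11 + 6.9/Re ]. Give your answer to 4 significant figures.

f ≈ 0.1052

Re = ρVD/μ = 1252·8.618·0.02148/0.381 = 608.3.
Re < 2300 → laminar, so f = 64/Re = 0.1052 (roughness is irrelevant in laminar flow).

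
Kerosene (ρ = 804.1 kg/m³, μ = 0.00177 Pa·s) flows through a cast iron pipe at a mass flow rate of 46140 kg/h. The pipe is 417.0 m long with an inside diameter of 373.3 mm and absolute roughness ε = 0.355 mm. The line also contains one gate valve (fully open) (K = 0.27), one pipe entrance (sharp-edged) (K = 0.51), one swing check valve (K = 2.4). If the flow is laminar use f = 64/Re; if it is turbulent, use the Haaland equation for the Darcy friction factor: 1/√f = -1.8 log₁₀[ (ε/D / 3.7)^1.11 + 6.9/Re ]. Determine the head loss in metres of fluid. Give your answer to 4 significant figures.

ṁ = 46140 kg/h = 46140/3600 = 12.82 kg/s.
A = πD²/4 = π(0.3733)²/4 = 0.1094 m²; mean velocity V = ṁ/(ρA) = 12.82/(804.1 · 0.1094) = 0.1456 m/s.
Reynolds number Re = ρVD/μ = 804.1 · 0.1456 · 0.3733 / 0.00177 = 2.47e+04.
Re > 4000 → turbulent. Relative roughness ε/D = 0.000355/0.3733 = 0.000951. Haaland: 1/√f = -1.8 log₁₀[(0.000951/3.7)^1.11 + 6.9/2.47e+04] = -1.8 log₁₀[0.000104 + 0.000279] = 6.15, so f = 0.02644.
Total minor-loss coefficient ΣK = 1·0.27 + 1·0.51 + 1·2.4 = 3.18.
ΔP = [f·L/D + ΣK]·(ρV²/2) = [0.02644·417/0.3733 + 3.18]·(804.1·0.1456²/2) = [29.53 + 3.18]·8.527 = 278.9 Pa.
Head loss h_f = ΔP/(ρg) = 278.9/(804.1·9.81) = 0.03536 m.

h_f ≈ 0.03536 m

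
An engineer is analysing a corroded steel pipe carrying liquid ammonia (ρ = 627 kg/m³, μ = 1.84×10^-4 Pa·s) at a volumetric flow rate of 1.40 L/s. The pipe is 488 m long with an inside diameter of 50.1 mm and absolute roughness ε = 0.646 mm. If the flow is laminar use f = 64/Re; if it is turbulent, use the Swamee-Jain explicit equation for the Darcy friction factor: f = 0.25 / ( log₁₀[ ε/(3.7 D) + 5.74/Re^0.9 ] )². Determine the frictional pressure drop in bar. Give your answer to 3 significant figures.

ΔP ≈ 0.647 bar

Q = 1.40 L/s = 1.40/1000 = 0.0014 m³/s.
Cross-sectional area A = πD²/4 = π(0.0501)²/4 = 0.001971 m²; mean velocity V = Q/A = 0.0014/0.001971 = 0.7102 m/s.
Reynolds number Re = ρVD/μ = 627 · 0.7102 · 0.0501 / 0.000184 = 1.212e+05.
Re > 4000 → turbulent. Relative roughness ε/D = 0.000646/0.0501 = 0.0129. Swamee-Jain: f = 0.25/(log₁₀[0.0129/3.7 + 5.74/1.212e+05^0.9])² = 0.25/(log₁₀[0.00348 + 0.000153])² = 0.25/(-2.439)² = 0.04202.
Darcy-Weisbach: ΔP = f(L/D)(ρV²/2) = 0.04202·(488/0.0501)·(627·0.7102²/2) = 0.04202·9741·158.1 = 6.471e+04 Pa.
ΔP = 6.471e+04 Pa = 0.647 bar.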